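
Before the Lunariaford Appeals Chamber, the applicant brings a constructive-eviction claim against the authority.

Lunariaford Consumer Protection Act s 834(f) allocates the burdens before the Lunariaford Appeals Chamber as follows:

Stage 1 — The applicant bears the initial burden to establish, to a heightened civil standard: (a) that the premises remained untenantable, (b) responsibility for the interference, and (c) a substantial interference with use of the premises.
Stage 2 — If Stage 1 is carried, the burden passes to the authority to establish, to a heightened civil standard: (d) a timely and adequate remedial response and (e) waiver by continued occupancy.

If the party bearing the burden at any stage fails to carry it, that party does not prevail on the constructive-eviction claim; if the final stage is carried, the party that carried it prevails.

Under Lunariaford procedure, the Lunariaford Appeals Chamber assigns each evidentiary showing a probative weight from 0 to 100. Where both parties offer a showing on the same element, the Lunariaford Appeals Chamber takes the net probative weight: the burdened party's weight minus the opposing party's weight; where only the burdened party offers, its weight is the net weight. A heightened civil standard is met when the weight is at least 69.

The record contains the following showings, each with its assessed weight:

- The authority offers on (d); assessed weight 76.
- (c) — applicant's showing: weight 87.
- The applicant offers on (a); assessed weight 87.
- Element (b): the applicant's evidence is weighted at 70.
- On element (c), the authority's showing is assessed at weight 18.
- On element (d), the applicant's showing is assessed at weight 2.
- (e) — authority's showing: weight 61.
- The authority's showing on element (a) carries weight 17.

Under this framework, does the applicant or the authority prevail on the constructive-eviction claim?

applicant

Stage 1 — burden on applicant; standard: a heightened civil standard (weight is at least 69).
    (a): 87 − 17 = 70 ≥ 69 [met]
    (b): 70 ≥ 69 [met]
    (c): 87 − 18 = 69 ≥ 69 [met]
  All elements met. The burden passes to the authority.
Stage 2 — burden on authority; standard: a heightened civil standard (weight is at least 69).
    (d): 76 − 2 = 74 ≥ 69 [met]
    (e): 61 < 69 [not met]
  Stage 2 not carried; the authority fails its burden.
The analysis ends at Stage 2; the applicant prevails.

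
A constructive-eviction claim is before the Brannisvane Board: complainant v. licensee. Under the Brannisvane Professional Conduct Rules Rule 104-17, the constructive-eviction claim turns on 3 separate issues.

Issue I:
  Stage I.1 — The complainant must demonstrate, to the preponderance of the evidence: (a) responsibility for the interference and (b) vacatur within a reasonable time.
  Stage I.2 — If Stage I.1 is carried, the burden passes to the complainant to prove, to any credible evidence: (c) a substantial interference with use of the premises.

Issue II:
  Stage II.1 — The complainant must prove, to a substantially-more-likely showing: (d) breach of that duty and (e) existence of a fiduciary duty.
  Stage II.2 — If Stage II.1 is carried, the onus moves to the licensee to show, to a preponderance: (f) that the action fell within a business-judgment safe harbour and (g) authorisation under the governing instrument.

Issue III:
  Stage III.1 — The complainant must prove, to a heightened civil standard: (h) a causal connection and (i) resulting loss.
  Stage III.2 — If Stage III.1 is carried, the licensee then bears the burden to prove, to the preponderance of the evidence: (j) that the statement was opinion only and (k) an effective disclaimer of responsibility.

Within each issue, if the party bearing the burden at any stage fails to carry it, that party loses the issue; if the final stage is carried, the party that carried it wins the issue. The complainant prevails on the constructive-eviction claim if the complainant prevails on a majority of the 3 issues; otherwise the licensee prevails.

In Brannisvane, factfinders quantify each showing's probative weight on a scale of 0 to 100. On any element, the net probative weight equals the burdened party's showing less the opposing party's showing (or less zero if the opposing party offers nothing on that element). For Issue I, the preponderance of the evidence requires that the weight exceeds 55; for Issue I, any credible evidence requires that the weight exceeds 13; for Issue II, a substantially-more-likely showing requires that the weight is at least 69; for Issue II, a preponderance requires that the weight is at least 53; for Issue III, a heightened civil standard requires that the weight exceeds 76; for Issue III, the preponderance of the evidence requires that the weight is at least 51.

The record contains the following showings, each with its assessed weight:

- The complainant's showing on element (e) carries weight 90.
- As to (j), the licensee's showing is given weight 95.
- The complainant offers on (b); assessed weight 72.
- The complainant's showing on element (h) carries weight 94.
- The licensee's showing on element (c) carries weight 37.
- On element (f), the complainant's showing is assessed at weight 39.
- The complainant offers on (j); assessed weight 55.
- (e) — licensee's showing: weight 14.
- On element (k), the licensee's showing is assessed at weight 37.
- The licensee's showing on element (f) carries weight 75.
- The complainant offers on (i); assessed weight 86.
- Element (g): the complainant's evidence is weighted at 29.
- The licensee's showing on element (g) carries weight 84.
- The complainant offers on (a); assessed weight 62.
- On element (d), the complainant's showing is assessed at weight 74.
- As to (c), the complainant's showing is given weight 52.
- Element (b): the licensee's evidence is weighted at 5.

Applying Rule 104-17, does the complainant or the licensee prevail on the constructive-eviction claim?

complainant

— Issue I —
At Stage I.1 the complainant must meet the preponderance of the evidence (weight exceeds 55): on (a) the weight is 62, > 55, so (a) meets the standard; on (b) the weight is 72 less the opposing 5 gives net 67, > 55, so (b) meets the standard.
  All elements met. The complainant retains the burden for Stage I.2.
At Stage I.2 the complainant must meet any credible evidence (weight exceeds 13): on (c) the weight is 52 less the opposing 37 gives net 15, > 13, so (c) meets the standard.
  All elements met at the final stage.
With every stage satisfied, the complainant prevails on this issue.
— Issue II —
Stage II.1 — burden on complainant; standard: a substantially-more-likely showing (weight is at least 69).
    (d): 74 ≥ 69 [met]
    (e): 90 − 14 = 76 ≥ 69 [met]
  Stage II.1 is satisfied; the onus moves to the licensee.
Stage II.2 — burden on licensee; standard: a preponderance (weight is at least 53).
    (f): 75 − 39 = 36 < 53 [not met]
    (g): 84 − 29 = 55 ≥ 53 [met]
  Not every element is met, so the licensee fails to carry Stage II.2.
So the complainant prevails on this issue.
— Issue III —
Stage III.1 — burden on complainant; standard: a heightened civil standard (weight exceeds 76).
    (h): 94 > 76 [met]
    (i): 86 > 76 [met]
  Stage III.1 is satisfied; the onus moves to the licensee.
Stage III.2 — burden on licensee; standard: the preponderance of the evidence (weight is at least 51).
    (j): 95 − 55 = 40 < 51 [not met]
    (k): 37 < 51 [not met]
  Not every element is met, so the licensee fails to carry Stage III.2.
The analysis ends at Stage III.2; the complainant prevails on this issue.
Per-issue: Issue I → complainant; Issue II → complainant; Issue III → complainant. The complainant must prevail on a majority of issues; overall, the complainant prevails.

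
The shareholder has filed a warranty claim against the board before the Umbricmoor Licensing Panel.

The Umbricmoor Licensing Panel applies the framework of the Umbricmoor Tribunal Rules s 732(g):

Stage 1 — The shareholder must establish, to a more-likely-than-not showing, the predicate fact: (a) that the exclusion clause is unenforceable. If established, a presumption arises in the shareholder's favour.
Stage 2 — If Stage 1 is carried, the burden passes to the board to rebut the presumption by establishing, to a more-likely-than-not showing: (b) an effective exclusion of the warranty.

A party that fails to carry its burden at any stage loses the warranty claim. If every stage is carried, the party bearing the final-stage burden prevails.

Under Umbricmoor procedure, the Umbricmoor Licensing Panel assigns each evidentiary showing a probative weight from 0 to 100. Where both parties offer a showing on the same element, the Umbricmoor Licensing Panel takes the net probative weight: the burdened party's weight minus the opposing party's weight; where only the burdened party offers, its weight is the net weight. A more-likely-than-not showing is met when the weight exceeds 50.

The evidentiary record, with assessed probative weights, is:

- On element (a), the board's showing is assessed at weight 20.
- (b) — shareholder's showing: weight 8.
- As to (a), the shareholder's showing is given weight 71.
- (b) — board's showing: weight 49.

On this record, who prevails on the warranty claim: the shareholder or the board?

Stage 1 — burden on shareholder; standard: a more-likely-than-not showing (weight exceeds 50).
    (a): 71 − 20 = 51 > 50 [met]
  Stage 1 carried; the burden shifts to the board.
Stage 2 — burden on board; standard: a more-likely-than-not showing (weight exceeds 50).
    (b): 49 − 8 = 41 ≤ 50 [not met]
  The board does not carry Stage 2.
The analysis ends at Stage 2; the shareholder prevails.

shareholder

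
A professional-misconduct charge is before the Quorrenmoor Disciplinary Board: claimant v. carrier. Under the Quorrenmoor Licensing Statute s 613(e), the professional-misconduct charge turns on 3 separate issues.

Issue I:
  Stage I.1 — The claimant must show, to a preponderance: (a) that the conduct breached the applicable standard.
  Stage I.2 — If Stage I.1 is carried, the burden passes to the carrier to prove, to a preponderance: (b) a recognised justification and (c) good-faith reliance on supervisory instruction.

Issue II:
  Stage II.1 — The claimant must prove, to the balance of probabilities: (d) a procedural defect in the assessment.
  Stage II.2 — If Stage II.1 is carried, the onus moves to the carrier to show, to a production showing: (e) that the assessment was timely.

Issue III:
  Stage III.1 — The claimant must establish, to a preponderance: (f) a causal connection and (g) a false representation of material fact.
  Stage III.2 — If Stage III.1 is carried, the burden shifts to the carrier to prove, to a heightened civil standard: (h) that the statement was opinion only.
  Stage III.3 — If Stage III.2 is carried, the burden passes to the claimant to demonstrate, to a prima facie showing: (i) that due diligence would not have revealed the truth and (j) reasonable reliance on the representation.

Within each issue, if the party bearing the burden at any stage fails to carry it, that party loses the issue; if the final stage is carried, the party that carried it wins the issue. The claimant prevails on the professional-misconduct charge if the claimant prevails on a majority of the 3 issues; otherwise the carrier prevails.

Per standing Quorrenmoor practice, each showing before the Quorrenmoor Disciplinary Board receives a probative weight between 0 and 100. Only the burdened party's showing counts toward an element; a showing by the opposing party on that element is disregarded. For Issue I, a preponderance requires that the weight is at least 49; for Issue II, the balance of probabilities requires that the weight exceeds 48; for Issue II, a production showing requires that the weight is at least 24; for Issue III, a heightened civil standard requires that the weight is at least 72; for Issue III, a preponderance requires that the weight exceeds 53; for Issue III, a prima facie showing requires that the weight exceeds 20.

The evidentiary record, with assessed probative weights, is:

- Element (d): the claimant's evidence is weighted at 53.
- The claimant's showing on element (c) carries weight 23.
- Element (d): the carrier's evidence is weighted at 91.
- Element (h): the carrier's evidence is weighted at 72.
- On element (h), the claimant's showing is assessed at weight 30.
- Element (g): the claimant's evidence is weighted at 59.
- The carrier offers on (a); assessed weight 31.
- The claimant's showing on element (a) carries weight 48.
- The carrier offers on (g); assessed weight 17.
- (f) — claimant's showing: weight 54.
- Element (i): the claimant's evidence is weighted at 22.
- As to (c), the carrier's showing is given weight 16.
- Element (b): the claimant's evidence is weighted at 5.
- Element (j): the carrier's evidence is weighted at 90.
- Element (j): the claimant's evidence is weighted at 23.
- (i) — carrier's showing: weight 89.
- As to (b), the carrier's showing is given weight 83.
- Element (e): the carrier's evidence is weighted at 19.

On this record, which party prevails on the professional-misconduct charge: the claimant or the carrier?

claimant

— Issue I —
Stage I.1 — burden on claimant; standard: a preponderance (weight is at least 49).
    (a): 48 (carrier's 31 disregarded) < 49 [not met]
  The claimant does not carry Stage I.1.
The analysis ends at Stage I.1; the carrier prevails on this issue.
— Issue II —
At Stage II.1 the claimant must meet the balance of probabilities (weight exceeds 48): on (d) the weight is 53 (the carrier's 91 is given no effect), > 48, so (d) meets the standard.
  Stage II.1 is satisfied; the onus moves to the carrier.
At Stage II.2 the carrier must meet a production showing (weight is at least 24): on (e) the weight is 19, < 24, so (e) does not meet the standard.
  Not every element is met, so the carrier fails to carry Stage II.2.
The claimant prevails on this issue.
— Issue III —
Stage III.1 — burden on claimant; standard: a preponderance (weight exceeds 53).
    (f): 54 > 53 [met]
    (g): 59 (carrier's 17 disregarded) > 53 [met]
  The claimant carries Stage III.1; the carrier now bears the burden.
Stage III.2 — burden on carrier; standard: a heightened civil standard (weight is at least 72).
    (h): 72 (claimant's 30 disregarded) ≥ 72 [met]
  The carrier carries Stage III.2; the claimant now bears the burden.
Stage III.3 — burden on claimant; standard: a prima facie showing (weight exceeds 20).
    (i): 22 (carrier's 89 disregarded) > 20 [met]
    (j): 23 (carrier's 90 disregarded) > 20 [met]
  All elements met at the final stage.
Every stage carried; the claimant prevails on this issue.
Per-issue: Issue I → carrier; Issue II → claimant; Issue III → claimant. The claimant must prevail on a majority of issues; overall, the claimant prevails.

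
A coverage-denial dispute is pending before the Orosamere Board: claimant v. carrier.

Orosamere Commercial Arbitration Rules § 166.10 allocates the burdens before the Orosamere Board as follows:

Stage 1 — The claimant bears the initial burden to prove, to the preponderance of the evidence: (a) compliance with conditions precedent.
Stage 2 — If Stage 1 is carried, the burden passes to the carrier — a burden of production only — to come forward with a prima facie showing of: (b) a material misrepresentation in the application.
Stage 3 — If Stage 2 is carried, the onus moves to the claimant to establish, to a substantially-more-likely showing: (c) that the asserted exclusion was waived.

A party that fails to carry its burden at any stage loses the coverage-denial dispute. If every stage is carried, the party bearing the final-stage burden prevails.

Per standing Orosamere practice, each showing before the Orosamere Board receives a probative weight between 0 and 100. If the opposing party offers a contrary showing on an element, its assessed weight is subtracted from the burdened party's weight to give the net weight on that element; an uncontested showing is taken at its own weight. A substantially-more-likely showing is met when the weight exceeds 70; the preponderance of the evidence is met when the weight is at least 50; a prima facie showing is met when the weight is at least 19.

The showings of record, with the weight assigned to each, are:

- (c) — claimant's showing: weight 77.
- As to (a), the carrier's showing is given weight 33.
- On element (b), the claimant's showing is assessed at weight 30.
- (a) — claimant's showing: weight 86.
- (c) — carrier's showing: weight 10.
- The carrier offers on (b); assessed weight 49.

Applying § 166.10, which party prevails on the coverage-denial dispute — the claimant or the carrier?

Stage 1 (claimant, the preponderance of the evidence, weight is at least 50): (a) net 86−33=53 ≥ 50 — meets.
  Stage 1 is satisfied; the onus moves to the carrier.
Stage 2 (carrier, a prima facie showing, weight is at least 19): (b) net 49−30=19 ≥ 19 — meets.
  The carrier carries Stage 2; the claimant now bears the burden.
Stage 3 (claimant, a substantially-more-likely showing, weight exceeds 70): (c) net 77−10=67 ≤ 70 — fails.
  Stage 3 not carried; the claimant fails its burden.
The analysis ends at Stage 3; the carrier prevails.

carrier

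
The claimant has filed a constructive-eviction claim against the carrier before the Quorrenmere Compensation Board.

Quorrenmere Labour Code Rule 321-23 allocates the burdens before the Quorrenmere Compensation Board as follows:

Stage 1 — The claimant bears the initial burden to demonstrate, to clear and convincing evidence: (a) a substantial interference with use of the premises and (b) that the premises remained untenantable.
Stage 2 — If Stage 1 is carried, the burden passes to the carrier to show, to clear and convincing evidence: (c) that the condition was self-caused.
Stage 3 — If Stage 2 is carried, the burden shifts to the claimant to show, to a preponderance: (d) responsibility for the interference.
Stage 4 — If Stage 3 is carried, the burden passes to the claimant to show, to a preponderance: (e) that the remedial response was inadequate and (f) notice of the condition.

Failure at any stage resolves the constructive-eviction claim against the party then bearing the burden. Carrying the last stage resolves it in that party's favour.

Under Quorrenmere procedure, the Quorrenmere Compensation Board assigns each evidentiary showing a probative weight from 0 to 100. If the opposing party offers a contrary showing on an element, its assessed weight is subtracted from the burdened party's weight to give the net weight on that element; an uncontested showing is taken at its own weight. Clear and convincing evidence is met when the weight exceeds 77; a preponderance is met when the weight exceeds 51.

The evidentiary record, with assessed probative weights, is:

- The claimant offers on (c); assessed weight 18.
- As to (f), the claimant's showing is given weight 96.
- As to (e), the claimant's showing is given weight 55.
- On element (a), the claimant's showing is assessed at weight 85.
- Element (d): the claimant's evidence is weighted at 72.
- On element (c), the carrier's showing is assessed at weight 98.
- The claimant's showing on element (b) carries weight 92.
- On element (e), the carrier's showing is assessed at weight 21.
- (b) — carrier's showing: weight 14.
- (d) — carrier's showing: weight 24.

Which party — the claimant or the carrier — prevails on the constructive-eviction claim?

carrier

At Stage 1 the claimant must meet clear and convincing evidence (weight exceeds 77): on (a) the weight is 85, > 77, so (a) meets the standard; on (b) the weight is 92 less the opposing 14 gives net 78, which does exceed 77, so (b) meets the standard.
  Stage 1 is satisfied; the onus moves to the carrier.
At Stage 2 the carrier must meet clear and convincing evidence (weight exceeds 77): on (c) the weight is 98 less the opposing 18 gives net 80, > 77, so (c) meets the standard.
  The carrier carries Stage 2; the claimant now bears the burden.
At Stage 3 the claimant must meet a preponderance (weight exceeds 51): on (d) the weight is 72 less the opposing 24 gives net 48, ≤ 51, so (d) does not meet the standard.
  Not every element is met, so the claimant fails to carry Stage 3.
The carrier prevails.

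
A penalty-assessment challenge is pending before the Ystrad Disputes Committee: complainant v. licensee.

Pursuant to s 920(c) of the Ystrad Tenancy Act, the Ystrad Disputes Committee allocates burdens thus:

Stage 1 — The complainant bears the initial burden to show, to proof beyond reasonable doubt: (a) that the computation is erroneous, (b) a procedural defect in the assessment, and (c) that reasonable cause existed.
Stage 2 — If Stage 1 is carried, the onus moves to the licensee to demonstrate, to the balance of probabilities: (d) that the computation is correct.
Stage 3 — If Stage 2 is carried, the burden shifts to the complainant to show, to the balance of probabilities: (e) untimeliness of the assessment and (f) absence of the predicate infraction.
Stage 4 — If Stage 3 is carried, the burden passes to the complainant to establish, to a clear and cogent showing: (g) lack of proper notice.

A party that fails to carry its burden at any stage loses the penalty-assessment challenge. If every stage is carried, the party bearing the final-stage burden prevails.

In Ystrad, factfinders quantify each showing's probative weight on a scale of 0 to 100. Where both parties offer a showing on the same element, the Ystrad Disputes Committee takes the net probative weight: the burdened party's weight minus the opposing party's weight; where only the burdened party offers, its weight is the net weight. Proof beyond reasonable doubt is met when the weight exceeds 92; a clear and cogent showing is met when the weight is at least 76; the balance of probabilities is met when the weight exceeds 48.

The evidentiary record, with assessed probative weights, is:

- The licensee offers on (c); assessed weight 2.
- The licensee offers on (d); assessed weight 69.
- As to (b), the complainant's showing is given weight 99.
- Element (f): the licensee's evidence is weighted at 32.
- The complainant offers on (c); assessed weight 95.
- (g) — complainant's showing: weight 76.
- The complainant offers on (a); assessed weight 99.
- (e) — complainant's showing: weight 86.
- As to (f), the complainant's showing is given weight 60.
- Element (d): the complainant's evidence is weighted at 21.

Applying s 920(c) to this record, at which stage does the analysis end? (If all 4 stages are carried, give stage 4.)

stage 2

Stage 1 (complainant, proof beyond reasonable doubt, weight exceeds 92): (a) 99 > 92 — meets; (b) 99 > 92 — meets; (c) net 95−2=93 > 92 — meets.
  Stage 1 carried; the burden shifts to the licensee.
Stage 2 (licensee, the balance of probabilities, weight exceeds 48): (d) net 69−21=48 ≤ 48 — fails.
  Stage 2 not carried; the licensee fails its burden.
The complainant prevails.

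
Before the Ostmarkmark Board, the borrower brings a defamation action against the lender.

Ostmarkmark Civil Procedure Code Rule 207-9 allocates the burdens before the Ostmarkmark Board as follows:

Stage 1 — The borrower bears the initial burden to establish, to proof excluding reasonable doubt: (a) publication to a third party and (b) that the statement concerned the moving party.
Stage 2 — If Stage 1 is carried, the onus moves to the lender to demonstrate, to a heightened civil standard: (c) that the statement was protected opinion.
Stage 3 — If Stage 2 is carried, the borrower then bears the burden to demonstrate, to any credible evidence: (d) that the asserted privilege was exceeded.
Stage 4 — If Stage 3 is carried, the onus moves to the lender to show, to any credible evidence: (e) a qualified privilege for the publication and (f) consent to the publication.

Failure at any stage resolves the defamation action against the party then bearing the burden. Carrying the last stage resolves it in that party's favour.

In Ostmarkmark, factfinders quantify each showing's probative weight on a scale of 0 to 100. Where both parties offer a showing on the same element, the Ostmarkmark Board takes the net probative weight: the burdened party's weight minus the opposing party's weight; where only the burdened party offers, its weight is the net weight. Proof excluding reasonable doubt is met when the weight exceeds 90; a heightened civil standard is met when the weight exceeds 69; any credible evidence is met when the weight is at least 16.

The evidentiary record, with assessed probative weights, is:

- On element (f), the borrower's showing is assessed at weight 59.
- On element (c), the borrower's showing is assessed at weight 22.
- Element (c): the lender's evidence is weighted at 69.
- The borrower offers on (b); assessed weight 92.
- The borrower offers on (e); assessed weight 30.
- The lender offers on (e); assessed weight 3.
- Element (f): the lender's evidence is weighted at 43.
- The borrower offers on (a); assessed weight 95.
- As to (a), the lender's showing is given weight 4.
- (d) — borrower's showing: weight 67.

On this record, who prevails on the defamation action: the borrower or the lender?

borrower

Stage 1 (borrower, proof excluding reasonable doubt, weight exceeds 90): (a) net 95−4=91 > 90 — meets; (b) 92 > 90 — meets.
  Stage 1 carried; the burden shifts to the lender.
Stage 2 (lender, a heightened civil standard, weight exceeds 69): (c) net 69−22=47 ≤ 69 — fails.
  Stage 2 not carried; the lender fails its burden.
So the borrower prevails.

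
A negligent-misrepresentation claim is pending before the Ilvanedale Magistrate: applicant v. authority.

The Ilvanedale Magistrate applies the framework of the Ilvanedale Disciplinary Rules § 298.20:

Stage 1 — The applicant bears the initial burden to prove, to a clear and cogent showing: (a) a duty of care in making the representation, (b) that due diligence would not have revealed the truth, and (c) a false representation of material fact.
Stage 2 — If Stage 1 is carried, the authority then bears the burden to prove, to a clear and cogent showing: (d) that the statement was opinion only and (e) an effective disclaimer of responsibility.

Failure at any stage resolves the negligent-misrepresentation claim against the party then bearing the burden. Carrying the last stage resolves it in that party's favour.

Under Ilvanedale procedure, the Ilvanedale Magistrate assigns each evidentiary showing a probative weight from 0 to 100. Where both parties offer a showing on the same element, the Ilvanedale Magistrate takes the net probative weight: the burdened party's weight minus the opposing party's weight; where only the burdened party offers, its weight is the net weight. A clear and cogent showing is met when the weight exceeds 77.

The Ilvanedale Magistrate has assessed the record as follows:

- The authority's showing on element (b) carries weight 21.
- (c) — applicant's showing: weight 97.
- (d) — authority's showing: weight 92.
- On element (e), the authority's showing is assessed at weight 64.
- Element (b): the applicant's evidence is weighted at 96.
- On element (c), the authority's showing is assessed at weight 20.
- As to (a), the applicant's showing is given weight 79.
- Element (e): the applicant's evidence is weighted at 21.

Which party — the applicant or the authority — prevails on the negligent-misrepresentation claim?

authority

Stage 1 — burden on applicant; standard: a clear and cogent showing (weight exceeds 77).
    (a): 79 > 77 [met]
    (b): 96 − 21 = 75 ≤ 77 [not met]
    (c): 97 − 20 = 77 ≤ 77 [not met]
  Not every element is met, so the applicant fails to carry Stage 1.
So the authority prevails.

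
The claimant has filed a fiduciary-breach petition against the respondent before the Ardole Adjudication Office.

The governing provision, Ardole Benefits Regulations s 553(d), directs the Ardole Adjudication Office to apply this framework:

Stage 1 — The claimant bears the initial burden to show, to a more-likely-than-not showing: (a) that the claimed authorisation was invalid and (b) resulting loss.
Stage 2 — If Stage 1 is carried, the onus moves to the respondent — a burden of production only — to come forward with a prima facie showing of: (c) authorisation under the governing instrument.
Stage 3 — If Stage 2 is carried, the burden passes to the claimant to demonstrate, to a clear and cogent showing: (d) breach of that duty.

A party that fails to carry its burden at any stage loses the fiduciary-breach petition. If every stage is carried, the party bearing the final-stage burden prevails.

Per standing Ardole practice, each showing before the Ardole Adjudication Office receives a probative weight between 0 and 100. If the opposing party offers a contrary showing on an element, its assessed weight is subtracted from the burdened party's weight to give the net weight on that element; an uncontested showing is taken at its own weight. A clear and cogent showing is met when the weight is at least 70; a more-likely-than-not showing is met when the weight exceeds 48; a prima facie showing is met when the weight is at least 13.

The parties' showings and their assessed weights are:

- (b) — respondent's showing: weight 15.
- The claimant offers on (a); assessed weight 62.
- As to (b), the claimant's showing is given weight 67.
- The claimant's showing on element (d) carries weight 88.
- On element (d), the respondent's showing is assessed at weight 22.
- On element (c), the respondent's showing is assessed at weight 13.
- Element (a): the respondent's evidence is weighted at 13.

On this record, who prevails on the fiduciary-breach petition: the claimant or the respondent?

respondent

Stage 1 — burden on claimant; standard: a more-likely-than-not showing (weight exceeds 48).
    (a): 62 − 13 = 49 > 48 [met]
    (b): 67 − 15 = 52 > 48 [met]
  Stage 1 carried; the burden shifts to the respondent.
Stage 2 — burden on respondent; standard: a prima facie showing (weight is at least 13).
    (c): 13 ≥ 13 [met]
  Stage 2 is satisfied; the onus moves to the claimant.
Stage 3 — burden on claimant; standard: a clear and cogent showing (weight is at least 70).
    (d): 88 − 22 = 66 < 70 [not met]
  Stage 3 not carried; the claimant fails its burden.
So the respondent prevails.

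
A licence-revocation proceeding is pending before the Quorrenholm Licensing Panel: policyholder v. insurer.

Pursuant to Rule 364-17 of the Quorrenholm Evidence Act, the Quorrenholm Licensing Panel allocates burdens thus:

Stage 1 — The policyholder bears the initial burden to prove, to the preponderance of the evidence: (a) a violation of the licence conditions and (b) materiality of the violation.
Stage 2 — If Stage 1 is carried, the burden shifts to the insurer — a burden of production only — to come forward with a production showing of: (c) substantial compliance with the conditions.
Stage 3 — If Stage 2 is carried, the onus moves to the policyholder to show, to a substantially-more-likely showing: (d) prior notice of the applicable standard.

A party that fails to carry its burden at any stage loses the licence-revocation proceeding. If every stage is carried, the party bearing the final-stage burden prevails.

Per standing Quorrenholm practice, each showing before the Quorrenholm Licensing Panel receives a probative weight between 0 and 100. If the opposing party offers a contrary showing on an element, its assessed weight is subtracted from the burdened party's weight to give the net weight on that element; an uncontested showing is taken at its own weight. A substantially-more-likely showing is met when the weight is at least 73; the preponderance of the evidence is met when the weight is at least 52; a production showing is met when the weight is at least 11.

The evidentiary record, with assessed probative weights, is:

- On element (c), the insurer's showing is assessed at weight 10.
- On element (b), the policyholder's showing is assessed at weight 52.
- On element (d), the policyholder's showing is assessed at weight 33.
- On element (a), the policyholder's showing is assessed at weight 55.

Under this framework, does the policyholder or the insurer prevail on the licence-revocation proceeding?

At Stage 1 the policyholder must meet the preponderance of the evidence (weight is at least 52): on (a) the weight is 55, ≥ 52, so (a) meets the standard; on (b) the weight is 52, ≥ 52, so (b) meets the standard.
  The policyholder carries Stage 1; the insurer now bears the burden.
At Stage 2 the insurer must meet a production showing (weight is at least 11): on (c) the weight is 10, < 11, so (c) does not meet the standard.
  The insurer does not carry Stage 2.
So the policyholder prevails.

policyholder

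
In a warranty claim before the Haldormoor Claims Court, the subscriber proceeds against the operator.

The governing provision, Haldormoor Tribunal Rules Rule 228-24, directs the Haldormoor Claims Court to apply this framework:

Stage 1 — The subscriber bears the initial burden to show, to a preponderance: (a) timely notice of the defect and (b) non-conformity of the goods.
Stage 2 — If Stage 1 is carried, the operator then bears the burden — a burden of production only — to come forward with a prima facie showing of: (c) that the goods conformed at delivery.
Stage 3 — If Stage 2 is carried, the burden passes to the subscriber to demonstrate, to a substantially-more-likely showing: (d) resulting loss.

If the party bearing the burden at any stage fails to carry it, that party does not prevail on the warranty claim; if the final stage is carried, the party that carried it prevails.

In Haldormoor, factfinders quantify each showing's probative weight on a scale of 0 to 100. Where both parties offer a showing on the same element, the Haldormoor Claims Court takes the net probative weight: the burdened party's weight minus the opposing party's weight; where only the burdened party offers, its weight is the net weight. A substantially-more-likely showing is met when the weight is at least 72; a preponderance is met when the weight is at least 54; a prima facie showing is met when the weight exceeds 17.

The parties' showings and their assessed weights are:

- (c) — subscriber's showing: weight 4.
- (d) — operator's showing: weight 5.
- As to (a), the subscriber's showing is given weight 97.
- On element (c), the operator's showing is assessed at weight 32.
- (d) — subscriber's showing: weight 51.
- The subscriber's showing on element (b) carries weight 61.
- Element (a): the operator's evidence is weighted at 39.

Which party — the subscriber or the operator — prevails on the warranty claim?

operator

Stage 1 (subscriber, a preponderance, weight is at least 54): (a) net 97−39=58 ≥ 54 — meets; (b) 61 ≥ 54 — meets.
  Stage 1 is satisfied; the onus moves to the operator.
Stage 2 (operator, a prima facie showing, weight exceeds 17): (c) net 32−4=28 > 17 — meets.
  All elements met. The burden passes to the subscriber.
Stage 3 (subscriber, a substantially-more-likely showing, weight is at least 72): (d) net 51−5=46 < 72 — fails.
  Not every element is met, so the subscriber fails to carry Stage 3.
The operator prevails.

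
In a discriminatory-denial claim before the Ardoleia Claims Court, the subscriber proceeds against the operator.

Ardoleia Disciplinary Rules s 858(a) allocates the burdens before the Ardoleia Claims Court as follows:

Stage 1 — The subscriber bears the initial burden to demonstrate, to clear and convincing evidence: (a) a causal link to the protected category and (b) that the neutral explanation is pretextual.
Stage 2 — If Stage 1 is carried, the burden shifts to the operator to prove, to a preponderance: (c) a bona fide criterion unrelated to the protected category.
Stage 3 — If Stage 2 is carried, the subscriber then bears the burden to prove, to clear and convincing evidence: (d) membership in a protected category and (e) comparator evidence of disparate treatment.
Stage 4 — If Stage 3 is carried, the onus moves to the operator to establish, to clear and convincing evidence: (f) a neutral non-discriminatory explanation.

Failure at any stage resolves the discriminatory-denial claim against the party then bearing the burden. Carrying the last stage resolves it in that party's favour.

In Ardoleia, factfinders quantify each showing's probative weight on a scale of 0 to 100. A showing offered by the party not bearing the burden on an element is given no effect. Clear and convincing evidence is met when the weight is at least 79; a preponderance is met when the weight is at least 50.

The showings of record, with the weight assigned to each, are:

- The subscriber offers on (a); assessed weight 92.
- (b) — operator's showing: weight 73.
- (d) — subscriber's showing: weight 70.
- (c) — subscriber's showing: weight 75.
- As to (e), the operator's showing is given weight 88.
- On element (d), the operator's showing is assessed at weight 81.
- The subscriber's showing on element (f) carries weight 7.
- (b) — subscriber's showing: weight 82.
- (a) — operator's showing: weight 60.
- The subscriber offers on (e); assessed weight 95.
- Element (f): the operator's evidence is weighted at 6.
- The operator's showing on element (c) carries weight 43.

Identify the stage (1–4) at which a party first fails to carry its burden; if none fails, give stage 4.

stage 2

Stage 1 — burden on subscriber; standard: clear and convincing evidence (weight is at least 79).
    (a): 92 (operator's 60 disregarded) ≥ 79 [met]
    (b): 82 (operator's 73 disregarded) ≥ 79 [met]
  The subscriber carries Stage 1; the operator now bears the burden.
Stage 2 — burden on operator; standard: a preponderance (weight is at least 50).
    (c): 43 (subscriber's 75 disregarded) < 50 [not met]
  Not every element is met, so the operator fails to carry Stage 2.
So the subscriber prevails.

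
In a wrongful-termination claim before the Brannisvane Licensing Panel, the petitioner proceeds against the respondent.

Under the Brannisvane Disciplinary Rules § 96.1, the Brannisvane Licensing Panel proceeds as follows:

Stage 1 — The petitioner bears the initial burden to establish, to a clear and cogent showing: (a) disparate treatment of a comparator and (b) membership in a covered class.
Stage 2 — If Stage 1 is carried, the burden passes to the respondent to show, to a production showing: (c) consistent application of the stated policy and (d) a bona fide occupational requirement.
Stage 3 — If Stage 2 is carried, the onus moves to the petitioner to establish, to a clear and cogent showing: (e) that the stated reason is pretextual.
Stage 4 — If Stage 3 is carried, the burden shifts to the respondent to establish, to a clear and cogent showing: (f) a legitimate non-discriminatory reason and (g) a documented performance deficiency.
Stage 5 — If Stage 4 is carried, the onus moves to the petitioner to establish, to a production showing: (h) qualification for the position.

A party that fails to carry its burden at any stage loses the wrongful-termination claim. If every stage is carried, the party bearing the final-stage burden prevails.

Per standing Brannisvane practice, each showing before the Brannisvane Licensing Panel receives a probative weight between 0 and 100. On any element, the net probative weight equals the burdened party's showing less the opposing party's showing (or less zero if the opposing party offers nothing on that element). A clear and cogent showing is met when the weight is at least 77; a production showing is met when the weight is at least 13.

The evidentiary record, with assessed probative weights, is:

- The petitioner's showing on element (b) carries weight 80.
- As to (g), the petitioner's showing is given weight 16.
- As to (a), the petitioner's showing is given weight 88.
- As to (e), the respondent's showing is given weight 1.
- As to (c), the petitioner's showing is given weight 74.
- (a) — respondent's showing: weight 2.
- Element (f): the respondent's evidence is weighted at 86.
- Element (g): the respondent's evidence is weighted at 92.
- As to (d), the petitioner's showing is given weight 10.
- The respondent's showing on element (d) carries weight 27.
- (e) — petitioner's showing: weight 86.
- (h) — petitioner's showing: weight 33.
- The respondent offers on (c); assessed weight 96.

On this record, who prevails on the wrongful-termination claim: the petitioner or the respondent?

petitioner

At Stage 1 the petitioner must meet a clear and cogent showing (weight is at least 77): on (a) the weight is 88 less the opposing 2 gives net 86, ≥ 77, so (a) meets the standard; on (b) the weight is 80, ≥ 77, so (b) meets the standard.
  The petitioner carries Stage 1; the respondent now bears the burden.
At Stage 2 the respondent must meet a production showing (weight is at least 13): on (c) the weight is 96 less the opposing 74 gives net 22, which does reach 13, so (c) meets the standard; on (d) the weight is 27 less the opposing 10 gives net 17, which does reach 13, so (d) meets the standard.
  The respondent carries Stage 2; the petitioner now bears the burden.
At Stage 3 the petitioner must meet a clear and cogent showing (weight is at least 77): on (e) the weight is 86 less the opposing 1 gives net 85, which does reach 77, so (e) meets the standard.
  Stage 3 is satisfied; the onus moves to the respondent.
At Stage 4 the respondent must meet a clear and cogent showing (weight is at least 77): on (f) the weight is 86, which does reach 77, so (f) meets the standard; on (g) the weight is 92 less the opposing 16 gives net 76, < 77, so (g) does not meet the standard.
  The respondent does not carry Stage 4.
The analysis ends at Stage 4; the petitioner prevails.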